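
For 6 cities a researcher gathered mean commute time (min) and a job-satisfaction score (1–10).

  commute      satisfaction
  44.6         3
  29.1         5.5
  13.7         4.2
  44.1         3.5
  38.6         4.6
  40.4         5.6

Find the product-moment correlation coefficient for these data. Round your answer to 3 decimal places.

n = 6, Σx = 210.5, Σy = 26.4, Σx² = 8090.59, Σy² = 121.66, Σxy = 909.54
nΣxy − ΣxΣy = 5457.24 − 5557.2 = -99.96
nΣx² − (Σx)² = 48543.54 − 44310.25 = 4233.29; nΣy² − (Σy)² = 729.96 − 696.96 = 33
r = -99.96 / √(4233.29 × 33) = -99.96 / 373.7627 ≈ -0.267

-0.267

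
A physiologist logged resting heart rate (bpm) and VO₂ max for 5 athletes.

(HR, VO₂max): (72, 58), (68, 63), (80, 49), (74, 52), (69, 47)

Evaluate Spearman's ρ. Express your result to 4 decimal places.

-0.4000

Rank HR: 3, 1, 5, 4, 2
Rank VO₂max: 4, 5, 2, 3, 1
d = rank(HR) − rank(VO₂max): -1, -4, 3, 1, 1; Σd² = 28
ρ = 1 − 6Σd² / [n(n²−1)] = 1 − 6×28 / (5×24) = 1 − 168/120 ≈ -0.4000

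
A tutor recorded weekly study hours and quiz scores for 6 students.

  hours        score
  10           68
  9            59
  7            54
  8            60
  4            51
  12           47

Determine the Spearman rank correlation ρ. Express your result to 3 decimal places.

0.086

Rank hours: 5, 4, 2, 3, 1, 6
Rank score: 6, 4, 3, 5, 2, 1
d = rank(hours) − rank(score): -1, 0, -1, -2, -1, 5; Σd² = 32
ρ = 1 − 6Σd² / [n(n²−1)] = 1 − 6×32 / (6×35) = 1 − 192/210 ≈ 0.086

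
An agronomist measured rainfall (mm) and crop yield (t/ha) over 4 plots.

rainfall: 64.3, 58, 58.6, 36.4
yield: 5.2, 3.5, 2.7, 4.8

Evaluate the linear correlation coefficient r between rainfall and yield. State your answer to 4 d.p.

n = 4, Σx = 217.3, Σy = 16.2, Σx² = 12257.41, Σy² = 69.62, Σxy = 870.3
nΣxy − ΣxΣy = 3481.2 − 3520.26 = -39.06
nΣx² − (Σx)² = 49029.64 − 47219.29 = 1810.35; nΣy² − (Σy)² = 278.48 − 262.44 = 16.04
r = -39.06 / √(1810.35 × 16.04) = -39.06 / 170.4054 ≈ -0.2292

-0.2292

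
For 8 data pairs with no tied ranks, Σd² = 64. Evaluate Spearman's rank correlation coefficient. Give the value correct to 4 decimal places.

0.2381

ρ = 1 − 6Σd² / [n(n²−1)] = 1 − 6×64 / (8×63)
  = 1 − 384/504 = 1 − 0.76190 ≈ 0.2381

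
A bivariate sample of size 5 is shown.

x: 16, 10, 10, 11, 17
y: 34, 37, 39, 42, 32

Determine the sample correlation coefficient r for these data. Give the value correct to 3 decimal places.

n = 5, Σx = 64, Σy = 184, Σx² = 866, Σy² = 6834, Σxy = 2310
nΣxy − ΣxΣy = 11550 − 11776 = -226
nΣx² − (Σx)² = 4330 − 4096 = 234; nΣy² − (Σy)² = 34170 − 33856 = 314
r = -226 / √(234 × 314) = -226 / 271.0646 ≈ -0.834

-0.834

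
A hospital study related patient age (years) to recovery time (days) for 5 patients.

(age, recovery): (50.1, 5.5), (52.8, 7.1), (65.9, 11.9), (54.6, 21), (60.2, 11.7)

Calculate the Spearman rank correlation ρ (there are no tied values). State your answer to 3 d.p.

0.700

Rank age: 1, 2, 5, 3, 4
Rank recovery: 1, 2, 4, 5, 3
d = rank(age) − rank(recovery): 0, 0, 1, -2, 1; Σd² = 6
ρ = 1 − 6Σd² / [n(n²−1)] = 1 − 6×6 / (5×24) = 1 − 36/120 ≈ 0.700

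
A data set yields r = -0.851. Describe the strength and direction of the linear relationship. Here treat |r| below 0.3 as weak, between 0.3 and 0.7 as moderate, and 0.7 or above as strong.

strong negative

r = -0.851 < 0 so the relationship is negative.
|r| = 0.851, which falls in the strong range.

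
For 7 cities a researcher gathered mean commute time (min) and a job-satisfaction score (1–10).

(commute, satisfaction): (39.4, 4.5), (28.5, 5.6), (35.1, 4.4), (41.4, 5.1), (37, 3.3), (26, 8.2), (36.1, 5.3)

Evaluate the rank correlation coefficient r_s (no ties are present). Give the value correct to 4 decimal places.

Rank commute: 6, 2, 3, 7, 5, 1, 4
Rank satisfaction: 3, 6, 2, 4, 1, 7, 5
d = rank(commute) − rank(satisfaction): 3, -4, 1, 3, 4, -6, -1; Σd² = 88
ρ = 1 − 6Σd² / [n(n²−1)] = 1 − 6×88 / (7×48) = 1 − 528/336 ≈ -0.5714

-0.5714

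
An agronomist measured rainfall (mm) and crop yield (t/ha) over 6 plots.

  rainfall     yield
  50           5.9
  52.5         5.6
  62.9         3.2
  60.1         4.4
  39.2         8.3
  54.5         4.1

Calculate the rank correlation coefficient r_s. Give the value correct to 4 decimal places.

-0.9429

Rank rainfall: 2, 3, 6, 5, 1, 4
Rank yield: 5, 4, 1, 3, 6, 2
d = rank(rainfall) − rank(yield): -3, -1, 5, 2, -5, 2; Σd² = 68
ρ = 1 − 6Σd² / [n(n²−1)] = 1 − 6×68 / (6×35) = 1 − 408/210 ≈ -0.9429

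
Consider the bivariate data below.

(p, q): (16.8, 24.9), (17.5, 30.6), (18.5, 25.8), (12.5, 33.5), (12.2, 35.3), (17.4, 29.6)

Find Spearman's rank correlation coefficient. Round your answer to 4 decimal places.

Rank p: 3, 5, 6, 2, 1, 4
Rank q: 1, 4, 2, 5, 6, 3
d = rank(p) − rank(q): 2, 1, 4, -3, -5, 1; Σd² = 56
ρ = 1 − 6Σd² / [n(n²−1)] = 1 − 6×56 / (6×35) = 1 − 336/210 ≈ -0.6000

-0.6000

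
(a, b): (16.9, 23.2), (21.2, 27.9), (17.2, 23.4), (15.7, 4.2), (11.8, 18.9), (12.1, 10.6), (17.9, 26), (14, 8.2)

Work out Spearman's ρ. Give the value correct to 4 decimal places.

Rank a: 5, 8, 6, 4, 1, 2, 7, 3
Rank b: 5, 8, 6, 1, 4, 3, 7, 2
d = rank(a) − rank(b): 0, 0, 0, 3, -3, -1, 0, 1; Σd² = 20
ρ = 1 − 6Σd² / [n(n²−1)] = 1 − 6×20 / (8×63) = 1 − 120/504 ≈ 0.7619

0.7619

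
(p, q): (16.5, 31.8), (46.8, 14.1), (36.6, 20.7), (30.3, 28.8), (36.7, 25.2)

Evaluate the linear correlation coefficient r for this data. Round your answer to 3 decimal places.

n = 5, Σp = 166.9, Σq = 120.6, Σp² = 6067.03, Σq² = 3103.02, Σpq = 3739.68
nΣpq − ΣpΣq = 18698.4 − 20128.14 = -1429.74
nΣp² − (Σp)² = 30335.15 − 27855.61 = 2479.54; nΣq² − (Σq)² = 15515.1 − 14544.36 = 970.74
r = -1429.74 / √(2479.54 × 970.74) = -1429.74 / 1551.4473 ≈ -0.922

-0.922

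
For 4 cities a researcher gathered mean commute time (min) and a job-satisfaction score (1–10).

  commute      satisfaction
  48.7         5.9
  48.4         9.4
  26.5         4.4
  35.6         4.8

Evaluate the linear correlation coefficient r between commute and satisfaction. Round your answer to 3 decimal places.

n = 4, Σx = 159.2, Σy = 24.5, Σx² = 6683.86, Σy² = 165.57, Σxy = 1029.77
nΣxy − ΣxΣy = 4119.08 − 3900.4 = 218.68
nΣx² − (Σx)² = 26735.44 − 25344.64 = 1390.8; nΣy² − (Σy)² = 662.28 − 600.25 = 62.03
r = 218.68 / √(1390.8 × 62.03) = 218.68 / 293.7198 ≈ 0.745

0.745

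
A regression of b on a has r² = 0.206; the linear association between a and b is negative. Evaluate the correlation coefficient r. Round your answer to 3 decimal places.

-0.454

|r| = √0.206 = 0.454
The association is negative, so r = −0.454.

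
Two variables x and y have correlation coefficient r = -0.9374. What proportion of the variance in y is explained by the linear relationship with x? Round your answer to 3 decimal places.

0.879

r² = (-0.9374)² = 0.879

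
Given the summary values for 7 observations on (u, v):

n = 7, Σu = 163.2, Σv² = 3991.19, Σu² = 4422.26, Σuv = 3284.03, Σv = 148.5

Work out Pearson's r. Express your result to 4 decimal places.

r = (nΣuv − ΣuΣv) / √[(nΣu² − (Σu)²)(nΣv² − (Σv)²)]
Numerator: 7×3284.03 − 163.2×148.5 = -1246.99
Denominator: √[(30955.82 − 26634.24)(27938.33 − 22052.25)] = √[4321.58 × 5886.08] = 5043.5271
r = -1246.99 / 5043.5271 ≈ -0.2472

-0.2472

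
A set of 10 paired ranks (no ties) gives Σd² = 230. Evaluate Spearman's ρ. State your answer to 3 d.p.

ρ = 1 − 6Σd² / [n(n²−1)] = 1 − 6×230 / (10×99)
  = 1 − 1380/990 = 1 − 1.3939 ≈ -0.394

-0.394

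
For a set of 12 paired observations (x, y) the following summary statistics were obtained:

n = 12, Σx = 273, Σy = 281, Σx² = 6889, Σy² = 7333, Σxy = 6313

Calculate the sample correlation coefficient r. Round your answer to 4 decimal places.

-0.1116

r = (nΣxy − ΣxΣy) / √[(nΣx² − (Σx)²)(nΣy² − (Σy)²)]
Numerator: 12×6313 − 273×281 = -957
Denominator: √[(82668 − 74529)(87996 − 78961)] = √[8139 × 9035] = 8575.3055
r = -957 / 8575.3055 ≈ -0.1116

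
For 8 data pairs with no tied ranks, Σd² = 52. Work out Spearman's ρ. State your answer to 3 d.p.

0.381

ρ = 1 − 6Σd² / [n(n²−1)] = 1 − 6×52 / (8×63)
  = 1 − 312/504 = 1 − 0.6190 ≈ 0.381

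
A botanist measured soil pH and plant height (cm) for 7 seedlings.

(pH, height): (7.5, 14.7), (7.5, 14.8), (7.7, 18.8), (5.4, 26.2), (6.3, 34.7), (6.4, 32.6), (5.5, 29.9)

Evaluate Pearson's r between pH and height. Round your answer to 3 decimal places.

n = 7, Σx = 46.3, Σy = 171.7, Σx² = 311.85, Σy² = 4635.87, Σxy = 1099.19
nΣxy − ΣxΣy = 7694.33 − 7949.71 = -255.38
nΣx² − (Σx)² = 2182.95 − 2143.69 = 39.26; nΣy² − (Σy)² = 32451.09 − 29480.89 = 2970.2
r = -255.38 / √(39.26 × 2970.2) = -255.38 / 341.4821 ≈ -0.748

-0.748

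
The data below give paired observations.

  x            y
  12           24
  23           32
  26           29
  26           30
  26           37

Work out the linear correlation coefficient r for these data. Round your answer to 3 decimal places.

n = 5, Σx = 113, Σy = 152, Σx² = 2701, Σy² = 4710, Σxy = 3520
nΣxy − ΣxΣy = 17600 − 17176 = 424
nΣx² − (Σx)² = 13505 − 12769 = 736; nΣy² − (Σy)² = 23550 − 23104 = 446
r = 424 / √(736 × 446) = 424 / 572.9363 ≈ 0.740

0.740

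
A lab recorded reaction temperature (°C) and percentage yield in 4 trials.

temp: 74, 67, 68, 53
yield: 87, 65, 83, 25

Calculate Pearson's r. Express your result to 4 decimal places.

n = 4, Σx = 262, Σy = 260, Σx² = 17398, Σy² = 19308, Σxy = 17762
nΣxy − ΣxΣy = 71048 − 68120 = 2928
nΣx² − (Σx)² = 69592 − 68644 = 948; nΣy² − (Σy)² = 77232 − 67600 = 9632
r = 2928 / √(948 × 9632) = 2928 / 3021.7770 ≈ 0.9690

0.9690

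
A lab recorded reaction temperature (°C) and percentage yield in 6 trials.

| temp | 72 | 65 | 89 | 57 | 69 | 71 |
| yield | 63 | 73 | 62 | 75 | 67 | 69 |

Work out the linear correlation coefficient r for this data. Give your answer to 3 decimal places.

-0.862

n = 6, Σx = 423, Σy = 409, Σx² = 30381, Σy² = 28017, Σxy = 28596
nΣxy − ΣxΣy = 171576 − 173007 = -1431
nΣx² − (Σx)² = 182286 − 178929 = 3357; nΣy² − (Σy)² = 168102 − 167281 = 821
r = -1431 / √(3357 × 821) = -1431 / 1660.1497 ≈ -0.862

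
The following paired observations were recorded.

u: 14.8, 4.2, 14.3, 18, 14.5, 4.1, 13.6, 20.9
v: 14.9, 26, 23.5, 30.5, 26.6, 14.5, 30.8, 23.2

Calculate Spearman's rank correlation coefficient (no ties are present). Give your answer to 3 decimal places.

Rank u: 6, 2, 4, 7, 5, 1, 3, 8
Rank v: 2, 5, 4, 7, 6, 1, 8, 3
d = rank(u) − rank(v): 4, -3, 0, 0, -1, 0, -5, 5; Σd² = 76
ρ = 1 − 6Σd² / [n(n²−1)] = 1 − 6×76 / (8×63) = 1 − 456/504 ≈ 0.095

0.095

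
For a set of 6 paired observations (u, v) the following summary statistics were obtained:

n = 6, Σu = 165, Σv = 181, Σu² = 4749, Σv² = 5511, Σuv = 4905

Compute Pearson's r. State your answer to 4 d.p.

r = (nΣuv − ΣuΣv) / √[(nΣu² − (Σu)²)(nΣv² − (Σv)²)]
Numerator: 6×4905 − 165×181 = -435
Denominator: √[(28494 − 27225)(33066 − 32761)] = √[1269 × 305] = 622.1294
r = -435 / 622.1294 ≈ -0.6992

-0.6992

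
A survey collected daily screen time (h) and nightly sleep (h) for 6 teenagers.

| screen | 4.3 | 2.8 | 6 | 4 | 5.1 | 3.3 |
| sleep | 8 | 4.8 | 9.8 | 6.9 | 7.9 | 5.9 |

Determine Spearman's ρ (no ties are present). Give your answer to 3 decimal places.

0.943

Rank screen: 4, 1, 6, 3, 5, 2
Rank sleep: 5, 1, 6, 3, 4, 2
d = rank(screen) − rank(sleep): -1, 0, 0, 0, 1, 0; Σd² = 2
ρ = 1 − 6Σd² / [n(n²−1)] = 1 − 6×2 / (6×35) = 1 − 12/210 ≈ 0.943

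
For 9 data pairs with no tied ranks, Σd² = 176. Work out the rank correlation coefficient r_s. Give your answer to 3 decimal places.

-0.467

ρ = 1 − 6Σd² / [n(n²−1)] = 1 − 6×176 / (9×80)
  = 1 − 1056/720 = 1 − 1.4667 ≈ -0.467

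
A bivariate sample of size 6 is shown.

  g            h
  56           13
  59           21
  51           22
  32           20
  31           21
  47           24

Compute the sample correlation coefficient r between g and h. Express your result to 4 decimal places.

n = 6, Σg = 276, Σh = 121, Σg² = 13412, Σh² = 2511, Σgh = 5508
nΣgh − ΣgΣh = 33048 − 33396 = -348
nΣg² − (Σg)² = 80472 − 76176 = 4296; nΣh² − (Σh)² = 15066 − 14641 = 425
r = -348 / √(4296 × 425) = -348 / 1351.2217 ≈ -0.2575

-0.2575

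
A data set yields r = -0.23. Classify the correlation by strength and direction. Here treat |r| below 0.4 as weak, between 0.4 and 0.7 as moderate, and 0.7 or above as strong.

weak negative

r = -0.23 < 0 so the relationship is negative.
|r| = 0.23, which falls in the weak range.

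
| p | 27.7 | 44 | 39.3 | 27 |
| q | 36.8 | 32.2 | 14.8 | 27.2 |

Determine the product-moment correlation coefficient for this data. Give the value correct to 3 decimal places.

-0.320

n = 4, Σp = 138, Σq = 111, Σp² = 4976.78, Σq² = 3349.96, Σpq = 3752.2
nΣpq − ΣpΣq = 15008.8 − 15318 = -309.2
nΣp² − (Σp)² = 19907.12 − 19044 = 863.12; nΣq² − (Σq)² = 13399.84 − 12321 = 1078.84
r = -309.2 / √(863.12 × 1078.84) = -309.2 / 964.9707 ≈ -0.320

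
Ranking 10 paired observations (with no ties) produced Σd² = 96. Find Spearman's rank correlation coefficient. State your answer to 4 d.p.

0.4182

ρ = 1 − 6Σd² / [n(n²−1)] = 1 − 6×96 / (10×99)
  = 1 − 576/990 = 1 − 0.58182 ≈ 0.4182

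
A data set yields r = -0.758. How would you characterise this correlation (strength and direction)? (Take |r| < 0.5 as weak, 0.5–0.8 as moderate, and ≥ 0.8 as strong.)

r = -0.758 < 0 so the relationship is negative.
|r| = 0.758, which falls in the moderate range.

moderate negative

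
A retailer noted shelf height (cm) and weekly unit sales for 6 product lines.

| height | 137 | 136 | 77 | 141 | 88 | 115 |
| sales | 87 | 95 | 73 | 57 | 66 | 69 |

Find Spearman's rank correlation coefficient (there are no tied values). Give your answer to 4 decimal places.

Rank height: 5, 4, 1, 6, 2, 3
Rank sales: 5, 6, 4, 1, 2, 3
d = rank(height) − rank(sales): 0, -2, -3, 5, 0, 0; Σd² = 38
ρ = 1 − 6Σd² / [n(n²−1)] = 1 − 6×38 / (6×35) = 1 − 228/210 ≈ -0.0857

-0.0857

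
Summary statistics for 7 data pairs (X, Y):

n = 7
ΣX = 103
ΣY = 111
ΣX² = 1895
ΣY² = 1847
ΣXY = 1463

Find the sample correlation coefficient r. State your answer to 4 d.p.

-0.9380

r = (nΣXY − ΣXΣY) / √[(nΣX² − (ΣX)²)(nΣY² − (ΣY)²)]
Numerator: 7×1463 − 103×111 = -1192
Denominator: √[(13265 − 10609)(12929 − 12321)] = √[2656 × 608] = 1270.7667
r = -1192 / 1270.7667 ≈ -0.9380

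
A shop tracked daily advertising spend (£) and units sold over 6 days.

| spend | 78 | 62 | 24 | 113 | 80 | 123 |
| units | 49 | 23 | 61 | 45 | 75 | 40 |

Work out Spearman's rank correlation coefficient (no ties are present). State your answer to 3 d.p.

-0.200

Rank spend: 3, 2, 1, 5, 4, 6
Rank units: 4, 1, 5, 3, 6, 2
d = rank(spend) − rank(units): -1, 1, -4, 2, -2, 4; Σd² = 42
ρ = 1 − 6Σd² / [n(n²−1)] = 1 − 6×42 / (6×35) = 1 − 252/210 ≈ -0.200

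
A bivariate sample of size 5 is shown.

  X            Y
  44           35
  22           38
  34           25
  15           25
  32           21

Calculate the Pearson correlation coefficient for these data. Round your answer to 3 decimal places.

n = 5, ΣX = 147, ΣY = 144, ΣX² = 4825, ΣY² = 4360, ΣXY = 4273
nΣXY − ΣXΣY = 21365 − 21168 = 197
nΣX² − (ΣX)² = 24125 − 21609 = 2516; nΣY² − (ΣY)² = 21800 − 20736 = 1064
r = 197 / √(2516 × 1064) = 197 / 1636.1614 ≈ 0.120

0.120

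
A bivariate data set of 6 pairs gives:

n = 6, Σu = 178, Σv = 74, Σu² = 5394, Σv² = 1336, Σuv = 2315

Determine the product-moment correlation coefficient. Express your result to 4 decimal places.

r = (nΣuv − ΣuΣv) / √[(nΣu² − (Σu)²)(nΣv² − (Σv)²)]
Numerator: 6×2315 − 178×74 = 718
Denominator: √[(32364 − 31684)(8016 − 5476)] = √[680 × 2540] = 1314.2298
r = 718 / 1314.2298 ≈ 0.5463

0.5463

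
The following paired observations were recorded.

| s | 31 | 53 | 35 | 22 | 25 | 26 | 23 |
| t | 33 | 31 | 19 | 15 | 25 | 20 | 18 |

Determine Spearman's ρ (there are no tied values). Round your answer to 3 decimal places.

0.679

Rank s: 5, 7, 6, 1, 3, 4, 2
Rank t: 7, 6, 3, 1, 5, 4, 2
d = rank(s) − rank(t): -2, 1, 3, 0, -2, 0, 0; Σd² = 18
ρ = 1 − 6Σd² / [n(n²−1)] = 1 − 6×18 / (7×48) = 1 − 108/336 ≈ 0.679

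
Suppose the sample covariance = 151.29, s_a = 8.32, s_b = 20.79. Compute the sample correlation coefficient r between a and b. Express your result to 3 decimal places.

r = Cov(a,b) / (s_a · s_b) = 151.29 / (8.32 × 20.79)
  = 151.29 / 172.9728 ≈ 0.875

0.875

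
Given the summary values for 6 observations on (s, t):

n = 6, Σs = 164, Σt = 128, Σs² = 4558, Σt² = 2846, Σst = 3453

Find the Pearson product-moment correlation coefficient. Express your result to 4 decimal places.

r = (nΣst − ΣsΣt) / √[(nΣs² − (Σs)²)(nΣt² − (Σt)²)]
Numerator: 6×3453 − 164×128 = -274
Denominator: √[(27348 − 26896)(17076 − 16384)] = √[452 × 692] = 559.2710
r = -274 / 559.2710 ≈ -0.4899

-0.4899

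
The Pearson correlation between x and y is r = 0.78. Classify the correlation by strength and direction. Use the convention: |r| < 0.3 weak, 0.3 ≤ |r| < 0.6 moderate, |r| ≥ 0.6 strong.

strong positive

r = 0.78 > 0 so the relationship is positive.
|r| = 0.78, which falls in the strong range.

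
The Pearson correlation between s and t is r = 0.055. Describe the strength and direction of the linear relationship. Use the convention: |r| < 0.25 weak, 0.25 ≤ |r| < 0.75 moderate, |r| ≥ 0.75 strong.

weak positive

r = 0.055 > 0 so the relationship is positive.
|r| = 0.055, which falls in the weak range.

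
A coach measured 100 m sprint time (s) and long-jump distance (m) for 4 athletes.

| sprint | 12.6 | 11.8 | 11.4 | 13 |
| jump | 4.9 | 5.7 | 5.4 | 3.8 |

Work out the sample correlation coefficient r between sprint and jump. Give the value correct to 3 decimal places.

-0.875

n = 4, Σx = 48.8, Σy = 19.8, Σx² = 596.96, Σy² = 100.1, Σxy = 239.96
nΣxy − ΣxΣy = 959.84 − 966.24 = -6.4
nΣx² − (Σx)² = 2387.84 − 2381.44 = 6.4; nΣy² − (Σy)² = 400.4 − 392.04 = 8.36
r = -6.4 / √(6.4 × 8.36) = -6.4 / 7.3146 ≈ -0.875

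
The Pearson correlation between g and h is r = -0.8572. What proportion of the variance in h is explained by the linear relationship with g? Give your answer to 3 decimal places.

0.735

r² = (-0.8572)² = 0.735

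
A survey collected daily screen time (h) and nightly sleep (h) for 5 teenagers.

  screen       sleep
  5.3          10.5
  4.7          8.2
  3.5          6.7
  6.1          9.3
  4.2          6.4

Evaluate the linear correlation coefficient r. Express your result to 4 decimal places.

0.8115

n = 5, Σx = 23.8, Σy = 41.1, Σx² = 117.28, Σy² = 349.83, Σxy = 201.25
nΣxy − ΣxΣy = 1006.25 − 978.18 = 28.07
nΣx² − (Σx)² = 586.4 − 566.44 = 19.96; nΣy² − (Σy)² = 1749.15 − 1689.21 = 59.94
r = 28.07 / √(19.96 × 59.94) = 28.07 / 34.5891 ≈ 0.8115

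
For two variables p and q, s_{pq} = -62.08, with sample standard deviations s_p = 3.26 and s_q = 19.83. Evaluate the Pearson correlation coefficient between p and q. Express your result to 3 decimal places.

r = Cov(p,q) / (s_p · s_q) = -62.08 / (3.26 × 19.83)
  = -62.08 / 64.6458 ≈ -0.960

-0.960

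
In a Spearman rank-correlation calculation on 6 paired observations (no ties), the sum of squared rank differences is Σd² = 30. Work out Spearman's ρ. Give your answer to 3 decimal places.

0.143

ρ = 1 − 6Σd² / [n(n²−1)] = 1 − 6×30 / (6×35)
  = 1 − 180/210 = 1 − 0.8571 ≈ 0.143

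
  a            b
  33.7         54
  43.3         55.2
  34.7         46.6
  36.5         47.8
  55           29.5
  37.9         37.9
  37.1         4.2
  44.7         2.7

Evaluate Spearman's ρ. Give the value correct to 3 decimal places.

Rank a: 1, 6, 2, 3, 8, 5, 4, 7
Rank b: 7, 8, 5, 6, 3, 4, 2, 1
d = rank(a) − rank(b): -6, -2, -3, -3, 5, 1, 2, 6; Σd² = 124
ρ = 1 − 6Σd² / [n(n²−1)] = 1 − 6×124 / (8×63) = 1 − 744/504 ≈ -0.476

-0.476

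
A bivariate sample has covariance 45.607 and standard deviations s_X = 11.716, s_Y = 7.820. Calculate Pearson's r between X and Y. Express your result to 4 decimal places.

0.4978

r = Cov(X,Y) / (s_X · s_Y) = 45.607 / (11.716 × 7.820)
  = 45.607 / 91.6191 ≈ 0.4978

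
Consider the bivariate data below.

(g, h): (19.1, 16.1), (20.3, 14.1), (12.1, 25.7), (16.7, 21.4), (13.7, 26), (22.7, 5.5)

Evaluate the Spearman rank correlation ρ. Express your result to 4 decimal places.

-0.9429

Rank g: 4, 5, 1, 3, 2, 6
Rank h: 3, 2, 5, 4, 6, 1
d = rank(g) − rank(h): 1, 3, -4, -1, -4, 5; Σd² = 68
ρ = 1 − 6Σd² / [n(n²−1)] = 1 − 6×68 / (6×35) = 1 − 408/210 ≈ -0.9429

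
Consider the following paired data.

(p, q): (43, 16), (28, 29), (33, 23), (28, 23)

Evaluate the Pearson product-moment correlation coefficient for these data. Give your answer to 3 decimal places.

n = 4, Σp = 132, Σq = 91, Σp² = 4506, Σq² = 2155, Σpq = 2903
nΣpq − ΣpΣq = 11612 − 12012 = -400
nΣp² − (Σp)² = 18024 − 17424 = 600; nΣq² − (Σq)² = 8620 − 8281 = 339
r = -400 / √(600 × 339) = -400 / 450.9989 ≈ -0.887

-0.887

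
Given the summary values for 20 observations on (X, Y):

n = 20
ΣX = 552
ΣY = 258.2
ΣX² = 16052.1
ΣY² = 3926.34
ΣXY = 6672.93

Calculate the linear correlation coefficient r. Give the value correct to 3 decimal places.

r = (nΣXY − ΣXΣY) / √[(nΣX² − (ΣX)²)(nΣY² − (ΣY)²)]
Numerator: 20×6672.93 − 552×258.2 = -9067.8
Denominator: √[(321042 − 304704)(78526.8 − 66667.24)] = √[16338 × 11859.56] = 13919.8237
r = -9067.8 / 13919.8237 ≈ -0.651

-0.651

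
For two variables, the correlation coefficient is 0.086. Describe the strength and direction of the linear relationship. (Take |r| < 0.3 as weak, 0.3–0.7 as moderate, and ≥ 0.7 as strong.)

weak positive

r = 0.086 > 0 so the relationship is positive.
|r| = 0.086, which falls in the weak range.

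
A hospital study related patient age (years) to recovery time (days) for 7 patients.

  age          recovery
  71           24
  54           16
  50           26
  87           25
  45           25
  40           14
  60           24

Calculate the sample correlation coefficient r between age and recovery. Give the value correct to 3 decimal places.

n = 7, Σx = 407, Σy = 154, Σx² = 25251, Σy² = 3530, Σxy = 9168
nΣxy − ΣxΣy = 64176 − 62678 = 1498
nΣx² − (Σx)² = 176757 − 165649 = 11108; nΣy² − (Σy)² = 24710 − 23716 = 994
r = 1498 / √(11108 × 994) = 1498 / 3322.8530 ≈ 0.451

0.451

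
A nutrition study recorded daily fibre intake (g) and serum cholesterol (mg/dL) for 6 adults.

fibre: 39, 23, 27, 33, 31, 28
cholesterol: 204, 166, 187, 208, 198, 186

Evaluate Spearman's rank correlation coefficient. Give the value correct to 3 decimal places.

0.886

Rank fibre: 6, 1, 2, 5, 4, 3
Rank cholesterol: 5, 1, 3, 6, 4, 2
d = rank(fibre) − rank(cholesterol): 1, 0, -1, -1, 0, 1; Σd² = 4
ρ = 1 − 6Σd² / [n(n²−1)] = 1 − 6×4 / (6×35) = 1 − 24/210 ≈ 0.886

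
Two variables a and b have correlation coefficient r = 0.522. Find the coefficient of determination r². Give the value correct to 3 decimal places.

0.272

r² = (0.522)² = 0.272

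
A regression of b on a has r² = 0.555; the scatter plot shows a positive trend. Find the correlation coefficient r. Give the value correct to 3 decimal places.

0.745

|r| = √0.555 = 0.745
The association is positive, so r = 0.745.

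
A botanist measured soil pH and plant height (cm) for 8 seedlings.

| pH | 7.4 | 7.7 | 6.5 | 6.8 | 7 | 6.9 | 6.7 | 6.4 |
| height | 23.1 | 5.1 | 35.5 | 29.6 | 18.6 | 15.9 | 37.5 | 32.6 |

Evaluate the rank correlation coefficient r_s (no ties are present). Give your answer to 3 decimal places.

-0.810

Rank pH: 7, 8, 2, 4, 6, 5, 3, 1
Rank height: 4, 1, 7, 5, 3, 2, 8, 6
d = rank(pH) − rank(height): 3, 7, -5, -1, 3, 3, -5, -5; Σd² = 152
ρ = 1 − 6Σd² / [n(n²−1)] = 1 − 6×152 / (8×63) = 1 − 912/504 ≈ -0.810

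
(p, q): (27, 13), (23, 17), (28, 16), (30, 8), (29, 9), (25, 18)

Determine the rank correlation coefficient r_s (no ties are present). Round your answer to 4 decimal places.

Rank p: 3, 1, 4, 6, 5, 2
Rank q: 3, 5, 4, 1, 2, 6
d = rank(p) − rank(q): 0, -4, 0, 5, 3, -4; Σd² = 66
ρ = 1 − 6Σd² / [n(n²−1)] = 1 − 6×66 / (6×35) = 1 − 396/210 ≈ -0.8857

-0.8857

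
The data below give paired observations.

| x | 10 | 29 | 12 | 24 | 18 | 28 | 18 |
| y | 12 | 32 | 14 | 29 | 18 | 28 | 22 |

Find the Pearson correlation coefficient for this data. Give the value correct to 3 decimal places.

n = 7, Σx = 139, Σy = 155, Σx² = 3093, Σy² = 3797, Σxy = 3416
nΣxy − ΣxΣy = 23912 − 21545 = 2367
nΣx² − (Σx)² = 21651 − 19321 = 2330; nΣy² − (Σy)² = 26579 − 24025 = 2554
r = 2367 / √(2330 × 2554) = 2367 / 2439.4303 ≈ 0.970

0.970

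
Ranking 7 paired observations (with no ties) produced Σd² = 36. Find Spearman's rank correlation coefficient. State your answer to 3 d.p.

0.357

ρ = 1 − 6Σd² / [n(n²−1)] = 1 − 6×36 / (7×48)
  = 1 − 216/336 = 1 − 0.6429 ≈ 0.357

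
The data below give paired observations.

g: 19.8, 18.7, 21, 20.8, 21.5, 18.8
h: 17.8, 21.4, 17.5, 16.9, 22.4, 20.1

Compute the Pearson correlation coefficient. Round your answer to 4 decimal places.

n = 6, Σg = 120.6, Σh = 116.1, Σg² = 2431.06, Σh² = 2272.43, Σgh = 2331.12
nΣgh − ΣgΣh = 13986.72 − 14001.66 = -14.94
nΣg² − (Σg)² = 14586.36 − 14544.36 = 42; nΣh² − (Σh)² = 13634.58 − 13479.21 = 155.37
r = -14.94 / √(42 × 155.37) = -14.94 / 80.7808 ≈ -0.1849

-0.1849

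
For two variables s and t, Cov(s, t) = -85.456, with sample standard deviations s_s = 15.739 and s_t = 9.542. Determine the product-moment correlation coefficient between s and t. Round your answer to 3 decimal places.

-0.569

r = Cov(s,t) / (s_s · s_t) = -85.456 / (15.739 × 9.542)
  = -85.456 / 150.1815 ≈ -0.569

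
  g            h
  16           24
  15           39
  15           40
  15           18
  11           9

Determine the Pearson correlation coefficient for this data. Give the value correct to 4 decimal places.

n = 5, Σg = 72, Σh = 130, Σg² = 1052, Σh² = 4102, Σgh = 1938
nΣgh − ΣgΣh = 9690 − 9360 = 330
nΣg² − (Σg)² = 5260 − 5184 = 76; nΣh² − (Σh)² = 20510 − 16900 = 3610
r = 330 / √(76 × 3610) = 330 / 523.7939 ≈ 0.6300

0.6300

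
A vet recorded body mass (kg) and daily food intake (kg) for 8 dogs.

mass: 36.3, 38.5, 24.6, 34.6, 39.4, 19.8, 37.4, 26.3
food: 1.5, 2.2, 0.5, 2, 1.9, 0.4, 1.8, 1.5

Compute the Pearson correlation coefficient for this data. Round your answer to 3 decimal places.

0.889

n = 8, Σx = 256.9, Σy = 11.8, Σx² = 8637.11, Σy² = 20.6, Σxy = 410.2
nΣxy − ΣxΣy = 3281.6 − 3031.42 = 250.18
nΣx² − (Σx)² = 69096.88 − 65997.61 = 3099.27; nΣy² − (Σy)² = 164.8 − 139.24 = 25.56
r = 250.18 / √(3099.27 × 25.56) = 250.18 / 281.4558 ≈ 0.889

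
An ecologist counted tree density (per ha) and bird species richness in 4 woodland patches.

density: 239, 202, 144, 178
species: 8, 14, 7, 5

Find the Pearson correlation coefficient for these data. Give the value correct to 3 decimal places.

0.328

n = 4, Σx = 763, Σy = 34, Σx² = 150345, Σy² = 334, Σxy = 6638
nΣxy − ΣxΣy = 26552 − 25942 = 610
nΣx² − (Σx)² = 601380 − 582169 = 19211; nΣy² − (Σy)² = 1336 − 1156 = 180
r = 610 / √(19211 × 180) = 610 / 1859.5645 ≈ 0.328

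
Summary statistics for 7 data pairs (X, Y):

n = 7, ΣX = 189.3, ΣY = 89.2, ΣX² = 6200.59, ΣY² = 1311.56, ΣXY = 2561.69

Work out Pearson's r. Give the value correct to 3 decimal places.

0.344

r = (nΣXY − ΣXΣY) / √[(nΣX² − (ΣX)²)(nΣY² − (ΣY)²)]
Numerator: 7×2561.69 − 189.3×89.2 = 1046.27
Denominator: √[(43404.13 − 35834.49)(9180.92 − 7956.64)] = √[7569.64 × 1224.28] = 3044.2337
r = 1046.27 / 3044.2337 ≈ 0.344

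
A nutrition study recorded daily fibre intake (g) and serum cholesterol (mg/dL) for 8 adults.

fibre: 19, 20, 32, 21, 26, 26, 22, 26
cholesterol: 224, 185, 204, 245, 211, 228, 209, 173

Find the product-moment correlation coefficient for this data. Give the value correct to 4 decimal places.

n = 8, Σx = 192, Σy = 1679, Σx² = 4738, Σy² = 356157, Σxy = 40139
nΣxy − ΣxΣy = 321112 − 322368 = -1256
nΣx² − (Σx)² = 37904 − 36864 = 1040; nΣy² − (Σy)² = 2849256 − 2819041 = 30215
r = -1256 / √(1040 × 30215) = -1256 / 5605.6757 ≈ -0.2241

-0.2241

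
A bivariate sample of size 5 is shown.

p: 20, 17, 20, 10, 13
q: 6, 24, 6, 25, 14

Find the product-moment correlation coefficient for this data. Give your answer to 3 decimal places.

n = 5, Σp = 80, Σq = 75, Σp² = 1358, Σq² = 1469, Σpq = 1080
nΣpq − ΣpΣq = 5400 − 6000 = -600
nΣp² − (Σp)² = 6790 − 6400 = 390; nΣq² − (Σq)² = 7345 − 5625 = 1720
r = -600 / √(390 × 1720) = -600 / 819.0238 ≈ -0.733

-0.733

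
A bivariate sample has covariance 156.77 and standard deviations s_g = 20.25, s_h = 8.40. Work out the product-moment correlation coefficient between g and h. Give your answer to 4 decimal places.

0.9216

r = Cov(g,h) / (s_g · s_h) = 156.77 / (20.25 × 8.40)
  = 156.77 / 170.1000 ≈ 0.9216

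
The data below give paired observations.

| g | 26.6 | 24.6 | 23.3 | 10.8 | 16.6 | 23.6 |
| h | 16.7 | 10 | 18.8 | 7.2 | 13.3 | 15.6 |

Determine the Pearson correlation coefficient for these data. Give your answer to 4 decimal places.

0.6759

n = 6, Σg = 125.5, Σh = 81.6, Σg² = 2804.77, Σh² = 1204.42, Σgh = 1794.96
nΣgh − ΣgΣh = 10769.76 − 10240.8 = 528.96
nΣg² − (Σg)² = 16828.62 − 15750.25 = 1078.37; nΣh² − (Σh)² = 7226.52 − 6658.56 = 567.96
r = 528.96 / √(1078.37 × 567.96) = 528.96 / 782.6053 ≈ 0.6759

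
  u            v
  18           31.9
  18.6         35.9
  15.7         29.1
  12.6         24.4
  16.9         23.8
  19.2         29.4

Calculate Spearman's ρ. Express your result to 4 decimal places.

0.6571

Rank u: 4, 5, 2, 1, 3, 6
Rank v: 5, 6, 3, 2, 1, 4
d = rank(u) − rank(v): -1, -1, -1, -1, 2, 2; Σd² = 12
ρ = 1 − 6Σd² / [n(n²−1)] = 1 − 6×12 / (6×35) = 1 − 72/210 ≈ 0.6571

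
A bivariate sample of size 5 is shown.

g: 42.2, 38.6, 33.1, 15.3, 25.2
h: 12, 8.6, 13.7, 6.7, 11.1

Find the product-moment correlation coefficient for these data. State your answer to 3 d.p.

0.543

n = 5, Σg = 154.4, Σh = 52.1, Σg² = 5235.54, Σh² = 573.75, Σgh = 1674.06
nΣgh − ΣgΣh = 8370.3 − 8044.24 = 326.06
nΣg² − (Σg)² = 26177.7 − 23839.36 = 2338.34; nΣh² − (Σh)² = 2868.75 − 2714.41 = 154.34
r = 326.06 / √(2338.34 × 154.34) = 326.06 / 600.7490 ≈ 0.543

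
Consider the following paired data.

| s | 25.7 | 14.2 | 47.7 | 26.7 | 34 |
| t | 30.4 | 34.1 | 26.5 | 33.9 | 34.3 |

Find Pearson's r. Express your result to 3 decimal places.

-0.724

n = 5, Σs = 148.3, Σt = 159.2, Σs² = 5006.31, Σt² = 5114.92, Σst = 4600.88
nΣst − ΣsΣt = 23004.4 − 23609.36 = -604.96
nΣs² − (Σs)² = 25031.55 − 21992.89 = 3038.66; nΣt² − (Σt)² = 25574.6 − 25344.64 = 229.96
r = -604.96 / √(3038.66 × 229.96) = -604.96 / 835.9248 ≈ -0.724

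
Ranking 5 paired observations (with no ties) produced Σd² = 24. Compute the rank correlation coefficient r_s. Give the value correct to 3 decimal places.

ρ = 1 − 6Σd² / [n(n²−1)] = 1 − 6×24 / (5×24)
  = 1 − 144/120 = 1 − 1.2000 ≈ -0.200

-0.200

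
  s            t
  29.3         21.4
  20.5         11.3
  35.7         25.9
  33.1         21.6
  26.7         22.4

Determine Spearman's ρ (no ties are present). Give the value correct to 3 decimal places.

0.700

Rank s: 3, 1, 5, 4, 2
Rank t: 2, 1, 5, 3, 4
d = rank(s) − rank(t): 1, 0, 0, 1, -2; Σd² = 6
ρ = 1 − 6Σd² / [n(n²−1)] = 1 − 6×6 / (5×24) = 1 − 36/120 ≈ 0.700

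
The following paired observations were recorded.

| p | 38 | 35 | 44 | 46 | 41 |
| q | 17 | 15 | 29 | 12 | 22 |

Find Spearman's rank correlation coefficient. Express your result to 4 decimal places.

Rank p: 2, 1, 4, 5, 3
Rank q: 3, 2, 5, 1, 4
d = rank(p) − rank(q): -1, -1, -1, 4, -1; Σd² = 20
ρ = 1 − 6Σd² / [n(n²−1)] = 1 − 6×20 / (5×24) = 1 − 120/120 ≈ 0.0000

0.0000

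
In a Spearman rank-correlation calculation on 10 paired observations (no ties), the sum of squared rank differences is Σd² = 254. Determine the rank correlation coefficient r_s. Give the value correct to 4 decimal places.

ρ = 1 − 6Σd² / [n(n²−1)] = 1 − 6×254 / (10×99)
  = 1 − 1524/990 = 1 − 1.53939 ≈ -0.5394

-0.5394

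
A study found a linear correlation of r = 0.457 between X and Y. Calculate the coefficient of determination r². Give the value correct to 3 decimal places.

r² = (0.457)² = 0.209

0.209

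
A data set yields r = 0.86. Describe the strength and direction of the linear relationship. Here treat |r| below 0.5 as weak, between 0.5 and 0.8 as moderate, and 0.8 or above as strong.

r = 0.86 > 0 so the relationship is positive.
|r| = 0.86, which falls in the strong range.

strong positive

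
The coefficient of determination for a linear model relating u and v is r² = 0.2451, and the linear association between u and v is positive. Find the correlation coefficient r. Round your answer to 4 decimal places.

0.4951

|r| = √0.2451 = 0.4951
The association is positive, so r = 0.4951.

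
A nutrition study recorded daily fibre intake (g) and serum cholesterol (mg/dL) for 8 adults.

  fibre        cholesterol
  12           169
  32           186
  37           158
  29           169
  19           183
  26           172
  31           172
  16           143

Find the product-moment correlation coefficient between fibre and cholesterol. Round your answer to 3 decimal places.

0.190

n = 8, Σx = 202, Σy = 1352, Σx² = 5632, Σy² = 229788, Σxy = 34296
nΣxy − ΣxΣy = 274368 − 273104 = 1264
nΣx² − (Σx)² = 45056 − 40804 = 4252; nΣy² − (Σy)² = 1838304 − 1827904 = 10400
r = 1264 / √(4252 × 10400) = 1264 / 6649.8722 ≈ 0.190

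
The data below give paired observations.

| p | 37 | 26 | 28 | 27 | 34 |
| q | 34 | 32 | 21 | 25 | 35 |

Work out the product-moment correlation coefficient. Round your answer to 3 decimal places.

0.629

n = 5, Σp = 152, Σq = 147, Σp² = 4714, Σq² = 4471, Σpq = 4543
nΣpq − ΣpΣq = 22715 − 22344 = 371
nΣp² − (Σp)² = 23570 − 23104 = 466; nΣq² − (Σq)² = 22355 − 21609 = 746
r = 371 / √(466 × 746) = 371 / 589.6066 ≈ 0.629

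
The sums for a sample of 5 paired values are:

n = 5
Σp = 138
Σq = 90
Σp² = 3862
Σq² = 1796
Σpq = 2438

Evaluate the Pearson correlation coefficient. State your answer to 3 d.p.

r = (nΣpq − ΣpΣq) / √[(nΣp² − (Σp)²)(nΣq² − (Σq)²)]
Numerator: 5×2438 − 138×90 = -230
Denominator: √[(19310 − 19044)(8980 − 8100)] = √[266 × 880] = 483.8181
r = -230 / 483.8181 ≈ -0.475

-0.475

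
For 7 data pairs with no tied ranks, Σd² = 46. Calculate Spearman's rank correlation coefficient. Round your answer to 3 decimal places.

ρ = 1 − 6Σd² / [n(n²−1)] = 1 − 6×46 / (7×48)
  = 1 − 276/336 = 1 − 0.8214 ≈ 0.179

0.179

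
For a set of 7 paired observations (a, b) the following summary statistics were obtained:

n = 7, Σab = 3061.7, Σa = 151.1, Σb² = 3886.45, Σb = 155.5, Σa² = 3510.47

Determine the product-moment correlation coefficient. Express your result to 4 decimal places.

r = (nΣab − ΣaΣb) / √[(nΣa² − (Σa)²)(nΣb² − (Σb)²)]
Numerator: 7×3061.7 − 151.1×155.5 = -2064.15
Denominator: √[(24573.29 − 22831.21)(27205.15 − 24180.25)] = √[1742.08 × 3024.9] = 2295.5648
r = -2064.15 / 2295.5648 ≈ -0.8992

-0.8992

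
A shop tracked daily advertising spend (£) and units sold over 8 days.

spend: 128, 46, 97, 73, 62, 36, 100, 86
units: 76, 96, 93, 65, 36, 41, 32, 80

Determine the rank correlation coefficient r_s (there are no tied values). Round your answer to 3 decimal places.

-0.048

Rank spend: 8, 2, 6, 4, 3, 1, 7, 5
Rank units: 5, 8, 7, 4, 2, 3, 1, 6
d = rank(spend) − rank(units): 3, -6, -1, 0, 1, -2, 6, -1; Σd² = 88
ρ = 1 − 6Σd² / [n(n²−1)] = 1 − 6×88 / (8×63) = 1 − 528/504 ≈ -0.048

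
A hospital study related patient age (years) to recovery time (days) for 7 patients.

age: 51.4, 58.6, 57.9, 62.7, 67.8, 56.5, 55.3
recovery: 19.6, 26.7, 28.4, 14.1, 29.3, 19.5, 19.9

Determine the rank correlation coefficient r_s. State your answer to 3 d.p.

Rank age: 1, 5, 4, 6, 7, 3, 2
Rank recovery: 3, 5, 6, 1, 7, 2, 4
d = rank(age) − rank(recovery): -2, 0, -2, 5, 0, 1, -2; Σd² = 38
ρ = 1 − 6Σd² / [n(n²−1)] = 1 − 6×38 / (7×48) = 1 − 228/336 ≈ 0.321

0.321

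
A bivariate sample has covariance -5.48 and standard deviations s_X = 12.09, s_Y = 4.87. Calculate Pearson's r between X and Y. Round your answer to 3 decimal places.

r = Cov(X,Y) / (s_X · s_Y) = -5.48 / (12.09 × 4.87)
  = -5.48 / 58.8783 ≈ -0.093

-0.093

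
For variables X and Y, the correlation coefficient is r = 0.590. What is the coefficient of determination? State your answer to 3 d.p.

0.348

r² = (0.590)² = 0.348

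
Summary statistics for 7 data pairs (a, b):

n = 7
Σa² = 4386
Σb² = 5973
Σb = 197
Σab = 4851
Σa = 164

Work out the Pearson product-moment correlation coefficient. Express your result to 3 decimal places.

r = (nΣab − ΣaΣb) / √[(nΣa² − (Σa)²)(nΣb² − (Σb)²)]
Numerator: 7×4851 − 164×197 = 1649
Denominator: √[(30702 − 26896)(41811 − 38809)] = √[3806 × 3002] = 3380.1793
r = 1649 / 3380.1793 ≈ 0.488

0.488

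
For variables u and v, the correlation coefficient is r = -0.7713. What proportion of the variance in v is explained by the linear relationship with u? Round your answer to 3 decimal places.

r² = (-0.7713)² = 0.595

0.595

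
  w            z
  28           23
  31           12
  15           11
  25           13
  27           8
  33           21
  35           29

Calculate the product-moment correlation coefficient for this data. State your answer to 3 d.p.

n = 7, Σw = 194, Σz = 117, Σw² = 5638, Σz² = 2309, Σwz = 3430
nΣwz − ΣwΣz = 24010 − 22698 = 1312
nΣw² − (Σw)² = 39466 − 37636 = 1830; nΣz² − (Σz)² = 16163 − 13689 = 2474
r = 1312 / √(1830 × 2474) = 1312 / 2127.7735 ≈ 0.617

0.617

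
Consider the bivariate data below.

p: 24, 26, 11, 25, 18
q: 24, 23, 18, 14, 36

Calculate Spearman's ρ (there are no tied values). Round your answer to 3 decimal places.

Rank p: 3, 5, 1, 4, 2
Rank q: 4, 3, 2, 1, 5
d = rank(p) − rank(q): -1, 2, -1, 3, -3; Σd² = 24
ρ = 1 − 6Σd² / [n(n²−1)] = 1 − 6×24 / (5×24) = 1 − 144/120 ≈ -0.200

-0.200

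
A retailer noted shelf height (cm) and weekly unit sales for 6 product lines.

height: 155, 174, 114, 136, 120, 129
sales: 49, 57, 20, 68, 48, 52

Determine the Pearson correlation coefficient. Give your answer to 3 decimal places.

n = 6, Σx = 828, Σy = 294, Σx² = 116834, Σy² = 15682, Σxy = 41509
nΣxy − ΣxΣy = 249054 − 243432 = 5622
nΣx² − (Σx)² = 701004 − 685584 = 15420; nΣy² − (Σy)² = 94092 − 86436 = 7656
r = 5622 / √(15420 × 7656) = 5622 / 10865.3357 ≈ 0.517

0.517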